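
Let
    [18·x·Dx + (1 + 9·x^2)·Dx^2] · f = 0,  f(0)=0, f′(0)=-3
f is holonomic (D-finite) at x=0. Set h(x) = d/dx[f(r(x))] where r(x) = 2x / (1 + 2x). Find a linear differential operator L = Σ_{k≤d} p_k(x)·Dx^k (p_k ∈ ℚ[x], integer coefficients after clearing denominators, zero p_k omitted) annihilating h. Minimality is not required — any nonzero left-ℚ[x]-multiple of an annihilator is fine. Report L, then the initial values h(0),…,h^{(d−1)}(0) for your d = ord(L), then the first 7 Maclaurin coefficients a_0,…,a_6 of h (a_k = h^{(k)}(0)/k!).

L = (4 + 80·x) + (1 + 4·x + 40·x^2)·Dx  (order 1).
h: a_k = -6, 24, 144, -1536, 384, 59904, -254976, …
ICs: h(0) = -6.

f: a_k = 0, -3, 0, 9, 0, -243/5, 0, …
Substitute x→r, Dx→(1/r')Dx; clear ⇒ L₀.
Differentiate: ansatz ord ≤ ord L₀ ⇒ L.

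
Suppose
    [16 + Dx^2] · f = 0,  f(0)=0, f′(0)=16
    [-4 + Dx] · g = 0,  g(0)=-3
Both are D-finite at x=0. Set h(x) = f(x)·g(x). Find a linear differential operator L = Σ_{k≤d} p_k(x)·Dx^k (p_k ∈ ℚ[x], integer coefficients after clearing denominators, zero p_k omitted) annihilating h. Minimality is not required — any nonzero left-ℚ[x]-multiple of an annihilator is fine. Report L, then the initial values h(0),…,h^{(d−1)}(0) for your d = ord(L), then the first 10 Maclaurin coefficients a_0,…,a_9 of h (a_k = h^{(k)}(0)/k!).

f: a_k = 0, 16, 0, -128/3, 0, 512/15, 0, -4096/315, 0, 8192/2835, …
g: a_k = -3, -12, -24, -32, -32, -128/5, -256/15, -1024/105, -512/105, -2048/945, …
f·g: L₀ = L_f ⊗_s L_g, ord ≤ 2·1.
L = 32 - 8·Dx + Dx^2  (order 2).
h: a_k = 0, -48, -192, -256, 0, 2048/5, 8192/15, 32768/105, 0, -131072/945, …
ICs: h(0) = 0, h′(0) = -48.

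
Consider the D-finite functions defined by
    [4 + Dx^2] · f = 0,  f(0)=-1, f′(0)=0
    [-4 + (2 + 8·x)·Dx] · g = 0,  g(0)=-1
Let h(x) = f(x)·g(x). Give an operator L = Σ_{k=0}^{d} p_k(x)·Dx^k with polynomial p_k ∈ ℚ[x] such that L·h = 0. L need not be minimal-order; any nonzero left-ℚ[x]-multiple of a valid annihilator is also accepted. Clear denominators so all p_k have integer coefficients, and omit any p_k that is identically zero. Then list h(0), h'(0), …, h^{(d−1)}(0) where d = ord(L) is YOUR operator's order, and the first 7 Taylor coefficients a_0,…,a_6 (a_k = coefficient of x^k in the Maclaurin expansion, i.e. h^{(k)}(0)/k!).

f: a_k = -1, 0, 2, 0, -2/3, 0, 4/45, …
g: a_k = -1, -2, 2, -4, 10, -28, 84, …
h₀=f·g: eliminate ⇒ L₀, order ≤ 2·1.
L = (16 + 32·x + 64·x^2) + (-4 - 16·x)·Dx + (1 + 8·x + 16·x^2)·Dx^2  (order 2).
h: a_k = 1, 2, -4, 0, -16/3, 64/3, -2944/45, …
ICs: h(0) = 1, h′(0) = 2.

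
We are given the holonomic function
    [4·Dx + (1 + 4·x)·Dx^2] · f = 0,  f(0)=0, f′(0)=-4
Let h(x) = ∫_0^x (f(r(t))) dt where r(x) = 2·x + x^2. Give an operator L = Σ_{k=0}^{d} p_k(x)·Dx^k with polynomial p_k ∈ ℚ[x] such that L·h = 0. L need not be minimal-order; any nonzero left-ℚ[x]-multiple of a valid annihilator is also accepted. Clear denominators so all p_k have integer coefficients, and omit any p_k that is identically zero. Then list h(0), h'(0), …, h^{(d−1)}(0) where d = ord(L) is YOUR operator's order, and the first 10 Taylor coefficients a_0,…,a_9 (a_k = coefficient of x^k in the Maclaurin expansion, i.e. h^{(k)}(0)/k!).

f: a_k = 0, -4, 8, -64/3, 64, -1024/5, 2048/3, -16384/7, 8192, -262144/9, …
Change of var in L_f (x↦r) gives L₀.
∫: right-multiply L₀ by Dx.
L = (7 + 8·x + 4·x^2)·Dx^2 + (1 + 9·x + 12·x^2 + 4·x^3)·Dx^3  (order 3).
h: a_k = 0, 0, -4, 28/3, -104/3, 776/5, -11584/15, 12352/3, -161344/7, 1204288/9, …
ICs: h(0) = 0, h′(0) = 0, h′′(0) = -8.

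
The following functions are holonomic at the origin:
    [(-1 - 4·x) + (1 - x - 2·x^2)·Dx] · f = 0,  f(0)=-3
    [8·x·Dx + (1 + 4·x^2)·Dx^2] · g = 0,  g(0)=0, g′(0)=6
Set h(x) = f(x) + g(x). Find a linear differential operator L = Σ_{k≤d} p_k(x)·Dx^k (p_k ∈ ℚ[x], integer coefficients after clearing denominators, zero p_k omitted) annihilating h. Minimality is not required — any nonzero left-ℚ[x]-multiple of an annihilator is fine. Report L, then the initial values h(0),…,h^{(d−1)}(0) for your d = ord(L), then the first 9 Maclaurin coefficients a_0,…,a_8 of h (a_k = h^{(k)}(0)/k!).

L = (-24 + 96·x + 864·x^2 + 1536·x^3 + 3264·x^4 + 768·x^6)·Dx + (19 + 80·x + 100·x^2 + 544·x^3 + 1424·x^4 + 2368·x^5 + 192·x^6 + 768·x^7)·Dx^2 + (-3 - 7·x - 32·x^2 + 28·x^3 - 24·x^4 + 240·x^5 + 256·x^6 + 64·x^7 + 128·x^8)·Dx^3  (order 3).
h: a_k = -3, 3, -9, -23, -33, -219/5, -129, -2169/7, -513, …
ICs: h(0) = -3, h′(0) = 3, h′′(0) = -18.

f: a_k = -3, -3, -9, -15, -33, -63, -129, -255, -513, …
g: a_k = 0, 6, 0, -8, 0, 96/5, 0, -384/7, 0, …
Sum ⇒ L₀ = lclm(L_f,L_g) in ℚ(x)⟨Dx⟩.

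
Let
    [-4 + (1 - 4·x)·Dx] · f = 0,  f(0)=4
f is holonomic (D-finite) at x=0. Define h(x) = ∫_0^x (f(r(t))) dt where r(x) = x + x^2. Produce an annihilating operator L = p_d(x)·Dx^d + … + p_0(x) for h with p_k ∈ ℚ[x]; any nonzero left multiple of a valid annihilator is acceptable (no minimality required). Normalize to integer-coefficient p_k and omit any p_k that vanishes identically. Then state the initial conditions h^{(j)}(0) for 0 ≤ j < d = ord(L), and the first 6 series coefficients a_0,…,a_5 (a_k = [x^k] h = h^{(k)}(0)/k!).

L = (4 + 8·x)·Dx + (-1 + 4·x + 4·x^2)·Dx^2  (order 2).
h: a_k = 0, 4, 8, 80/3, 96, 1856/5, …
ICs: h(0) = 0, h′(0) = 4.

f: a_k = 4, 16, 64, 256, 1024, 4096, …
Change of var in L_f (x↦r) gives L₀.
h=∫h₀ ⇒ L = L₀·Dx.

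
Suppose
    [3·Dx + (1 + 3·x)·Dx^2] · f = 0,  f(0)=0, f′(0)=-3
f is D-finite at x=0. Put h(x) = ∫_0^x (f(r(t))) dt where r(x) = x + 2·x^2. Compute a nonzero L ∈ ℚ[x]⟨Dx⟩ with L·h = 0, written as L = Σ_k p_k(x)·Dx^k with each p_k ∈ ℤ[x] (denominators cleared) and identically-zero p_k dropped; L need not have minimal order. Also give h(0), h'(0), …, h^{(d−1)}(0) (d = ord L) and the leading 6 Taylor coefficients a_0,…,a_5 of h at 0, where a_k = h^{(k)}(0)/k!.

L = (-1 + 12·x + 24·x^2)·Dx^2 + (1 + 7·x + 18·x^2 + 24·x^3)·Dx^3  (order 3).
h: a_k = 0, 0, -3/2, -1/2, 9/4, -63/20, …
ICs: h(0) = 0, h′(0) = 0, h′′(0) = -3.

f: a_k = 0, -3, 9/2, -9, 81/4, -243/5, …
f∘r: x↦r, Dx↦Dx/r' in L_f ⇒ L₀.
Integrate: L := L₀·Dx.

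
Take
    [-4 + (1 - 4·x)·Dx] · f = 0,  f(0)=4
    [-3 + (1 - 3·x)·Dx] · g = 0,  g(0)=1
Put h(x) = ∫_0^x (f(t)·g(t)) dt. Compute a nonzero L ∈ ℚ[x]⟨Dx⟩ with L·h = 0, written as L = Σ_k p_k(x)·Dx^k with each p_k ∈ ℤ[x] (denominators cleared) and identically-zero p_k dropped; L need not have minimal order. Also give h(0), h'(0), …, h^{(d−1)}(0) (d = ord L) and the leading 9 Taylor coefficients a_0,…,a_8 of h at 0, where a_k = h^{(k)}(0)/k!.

f: a_k = 4, 16, 64, 256, 1024, 4096, 16384, 65536, 262144, …
g: a_k = 1, 3, 9, 27, 81, 243, 729, 2187, 6561, …
h₀=f·g: eliminate ⇒ L₀, order ≤ 1·1.
h=∫h₀ ⇒ L = L₀·Dx.
L = (-7 + 24·x)·Dx + (1 - 7·x + 12·x^2)·Dx^2  (order 2).
h: a_k = 0, 4, 14, 148/3, 175, 3124/5, 6734/3, 56788/7, 58975/2, …
ICs: h(0) = 0, h′(0) = 4.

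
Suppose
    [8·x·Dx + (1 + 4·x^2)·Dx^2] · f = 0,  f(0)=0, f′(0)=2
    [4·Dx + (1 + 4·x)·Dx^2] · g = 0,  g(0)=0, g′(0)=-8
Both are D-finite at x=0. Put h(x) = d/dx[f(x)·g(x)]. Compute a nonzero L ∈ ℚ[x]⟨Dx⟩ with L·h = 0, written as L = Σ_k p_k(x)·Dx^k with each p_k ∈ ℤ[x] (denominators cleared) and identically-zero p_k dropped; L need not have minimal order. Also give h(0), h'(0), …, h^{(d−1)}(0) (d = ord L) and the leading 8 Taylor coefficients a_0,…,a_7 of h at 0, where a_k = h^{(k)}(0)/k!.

L = (96 + 640·x + 1408·x^2 + 7680·x^3 + 15360·x^4 + 26624·x^5 + 8192·x^7) + (24 + 320·x + 2656·x^2 + 9728·x^3 + 28160·x^4 + 47616·x^5 + 71680·x^6 + 6144·x^7 + 28672·x^8)·Dx + (12 + 104·x + 672·x^2 + 2976·x^3 + 8256·x^4 + 18048·x^5 + 24576·x^6 + 35328·x^7 + 6144·x^8 + 16384·x^9)·Dx^2 + (1 + 12·x + 68·x^2 + 256·x^3 + 696·x^4 + 1536·x^5 + 2688·x^6 + 3072·x^7 + 4224·x^8 + 1024·x^9 + 2048·x^10)·Dx^3  (order 3).
h: a_k = 0, -32, 96, -256, 3200/3, -68096/15, 261632/15, -335872/5, …
ICs: h(0) = 0, h′(0) = -32, h′′(0) = 192.

f: a_k = 0, 2, 0, -8/3, 0, 32/5, 0, -128/7, …
g: a_k = 0, -8, 16, -128/3, 128, -2048/5, 4096/3, -32768/7, …
L₀ := L_f ⊗_s L_g (sym. prod.), ord ≤ 4.
h₀' ⇒ L via d/dx closure of L₀.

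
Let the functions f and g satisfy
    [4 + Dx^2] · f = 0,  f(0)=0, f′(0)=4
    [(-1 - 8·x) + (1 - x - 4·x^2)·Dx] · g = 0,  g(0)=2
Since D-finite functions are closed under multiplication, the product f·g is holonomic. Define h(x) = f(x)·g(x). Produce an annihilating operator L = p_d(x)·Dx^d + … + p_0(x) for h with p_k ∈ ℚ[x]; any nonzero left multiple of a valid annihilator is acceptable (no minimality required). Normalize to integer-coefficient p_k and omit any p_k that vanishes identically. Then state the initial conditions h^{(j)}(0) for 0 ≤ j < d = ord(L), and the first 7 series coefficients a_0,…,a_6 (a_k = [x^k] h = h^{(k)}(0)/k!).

L = (4 + 4·x + 16·x^2) + (2 + 16·x)·Dx + (-1 + x + 4·x^2)·Dx^2  (order 2).
h: a_k = 0, 8, 8, 104/3, 200/3, 1032/5, 7096/15, …
ICs: h(0) = 0, h′(0) = 8.

f: a_k = 0, 4, 0, -8/3, 0, 8/15, 0, …
g: a_k = 2, 2, 10, 18, 58, 130, 362, …
Sym-product of L_f,L_g gives L₀ (≤ ord 2).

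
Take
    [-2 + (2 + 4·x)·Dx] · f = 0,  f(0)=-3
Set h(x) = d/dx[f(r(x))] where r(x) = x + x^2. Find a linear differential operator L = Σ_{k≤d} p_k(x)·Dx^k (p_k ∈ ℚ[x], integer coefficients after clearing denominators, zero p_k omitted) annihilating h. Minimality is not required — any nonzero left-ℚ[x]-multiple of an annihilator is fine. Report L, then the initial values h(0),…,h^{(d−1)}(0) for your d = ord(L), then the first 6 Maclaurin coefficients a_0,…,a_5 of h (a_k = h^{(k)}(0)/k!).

f: a_k = -3, -3, 3/2, -3/2, 15/8, -21/8, …
Change of var in L_f (x↦r) gives L₀.
Differentiate: ansatz ord ≤ ord L₀ ⇒ L.
L = 1 + (-1 - 4·x - 6·x^2 - 4·x^3)·Dx  (order 1).
h: a_k = -3, -3, 9/2, -9/2, 15/8, 27/8, …
ICs: h(0) = -3.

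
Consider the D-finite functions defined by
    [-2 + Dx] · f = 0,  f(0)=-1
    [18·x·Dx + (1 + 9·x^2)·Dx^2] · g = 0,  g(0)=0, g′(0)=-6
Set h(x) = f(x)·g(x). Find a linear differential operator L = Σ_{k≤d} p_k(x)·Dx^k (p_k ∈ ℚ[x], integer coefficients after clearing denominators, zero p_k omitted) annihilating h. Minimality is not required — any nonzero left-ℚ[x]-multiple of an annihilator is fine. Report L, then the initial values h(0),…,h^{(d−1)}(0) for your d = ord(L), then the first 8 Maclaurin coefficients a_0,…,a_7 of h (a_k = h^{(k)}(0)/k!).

L = (4 - 36·x + 36·x^2) + (-4 + 18·x - 36·x^2)·Dx + (1 + 9·x^2)·Dx^2  (order 2).
h: a_k = 0, 6, 12, -6, -28, 326/5, 172, -46402/105, …
ICs: h(0) = 0, h′(0) = 6.

f: a_k = -1, -2, -2, -4/3, -2/3, -4/15, -4/45, -8/315, …
g: a_k = 0, -6, 0, 18, 0, -486/5, 0, 4374/7, …
h₀=f·g: eliminate ⇒ L₀, order ≤ 1·2.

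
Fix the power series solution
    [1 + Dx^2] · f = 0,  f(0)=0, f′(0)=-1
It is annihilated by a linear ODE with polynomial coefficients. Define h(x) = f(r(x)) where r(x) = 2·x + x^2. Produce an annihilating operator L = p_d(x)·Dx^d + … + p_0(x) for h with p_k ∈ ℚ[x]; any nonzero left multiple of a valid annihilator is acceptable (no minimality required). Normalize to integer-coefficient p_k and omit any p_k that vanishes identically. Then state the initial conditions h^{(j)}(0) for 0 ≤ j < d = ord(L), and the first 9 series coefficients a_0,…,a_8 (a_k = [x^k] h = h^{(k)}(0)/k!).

f: a_k = 0, -1, 0, 1/6, 0, -1/120, 0, 1/5040, 0, …
Substitute x→r, Dx→(1/r')Dx; clear ⇒ L₀.
L = (4 + 12·x + 12·x^2 + 4·x^3) - Dx + (1 + x)·Dx^2  (order 2).
h: a_k = 0, -2, -1, 4/3, 2, 11/15, -1/2, -202/315, -11/45, …
ICs: h(0) = 0, h′(0) = -2.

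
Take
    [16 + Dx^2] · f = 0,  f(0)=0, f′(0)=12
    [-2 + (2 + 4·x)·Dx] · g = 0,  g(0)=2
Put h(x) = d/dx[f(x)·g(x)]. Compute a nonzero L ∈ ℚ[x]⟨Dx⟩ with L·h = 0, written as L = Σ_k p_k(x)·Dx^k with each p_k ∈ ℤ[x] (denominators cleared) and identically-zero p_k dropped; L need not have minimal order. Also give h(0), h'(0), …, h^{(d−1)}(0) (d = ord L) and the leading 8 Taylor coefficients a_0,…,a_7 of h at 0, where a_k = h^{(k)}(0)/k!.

L = (413 + 2688·x + 6784·x^2 + 8192·x^3 + 4096·x^4) + (-26 - 180·x - 384·x^2 - 256·x^3)·Dx + (19 + 140·x + 396·x^2 + 512·x^3 + 256·x^4)·Dx^2  (order 2).
h: a_k = 24, 48, -228, -208, 341, 1206/5, -7687/30, -68/21, …
ICs: h(0) = 24, h′(0) = 48.

f: a_k = 0, 12, 0, -32, 0, 128/5, 0, -1024/105, …
g: a_k = 2, 2, -1, 1, -5/4, 7/4, -21/8, 33/8, …
Sym-product of L_f,L_g gives L₀ (≤ ord 2).
Differentiate: ansatz ord ≤ ord L₀ ⇒ L.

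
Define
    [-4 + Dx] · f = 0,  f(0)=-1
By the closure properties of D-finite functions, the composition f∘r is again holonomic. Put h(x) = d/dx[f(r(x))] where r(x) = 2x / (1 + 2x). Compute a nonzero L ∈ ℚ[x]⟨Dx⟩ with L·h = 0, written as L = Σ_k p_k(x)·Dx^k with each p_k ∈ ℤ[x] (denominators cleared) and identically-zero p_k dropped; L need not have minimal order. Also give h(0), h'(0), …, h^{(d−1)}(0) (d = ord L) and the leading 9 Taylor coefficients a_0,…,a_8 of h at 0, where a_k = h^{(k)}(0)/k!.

L = (4 - 8·x) + (-1 - 4·x - 4·x^2)·Dx  (order 1).
h: a_k = -8, -32, 32, 256/3, -896/3, 5632/15, 8704/45, -647168/315, 1697792/315, …
ICs: h(0) = -8.

f: a_k = -1, -4, -8, -32/3, -32/3, -128/15, -256/45, -1024/315, -512/315, …
Substitute x→r, Dx→(1/r')Dx; clear ⇒ L₀.
Derive L from L₀ (diff closure).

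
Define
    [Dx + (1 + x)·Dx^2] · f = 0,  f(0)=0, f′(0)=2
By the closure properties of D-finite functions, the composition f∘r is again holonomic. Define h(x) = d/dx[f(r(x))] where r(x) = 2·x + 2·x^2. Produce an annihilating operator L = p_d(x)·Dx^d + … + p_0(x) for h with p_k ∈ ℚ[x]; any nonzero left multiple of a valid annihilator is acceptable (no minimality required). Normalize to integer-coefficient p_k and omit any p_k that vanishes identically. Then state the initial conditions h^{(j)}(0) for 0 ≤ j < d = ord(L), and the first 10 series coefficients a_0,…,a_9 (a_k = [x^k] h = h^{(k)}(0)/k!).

f: a_k = 0, 2, -1, 2/3, -1/2, 2/5, -1/3, 2/7, -1/4, 2/9, …
f∘r: x↦r, Dx↦Dx/r' in L_f ⇒ L₀.
h=h₀': d/dx-closure on L₀ ⇒ L.
L = (4·x + 4·x^2) + (1 + 4·x + 6·x^2 + 4·x^3)·Dx  (order 1).
h: a_k = 4, 0, -8, 16, -16, 0, 32, -64, 64, 0, …
ICs: h(0) = 4.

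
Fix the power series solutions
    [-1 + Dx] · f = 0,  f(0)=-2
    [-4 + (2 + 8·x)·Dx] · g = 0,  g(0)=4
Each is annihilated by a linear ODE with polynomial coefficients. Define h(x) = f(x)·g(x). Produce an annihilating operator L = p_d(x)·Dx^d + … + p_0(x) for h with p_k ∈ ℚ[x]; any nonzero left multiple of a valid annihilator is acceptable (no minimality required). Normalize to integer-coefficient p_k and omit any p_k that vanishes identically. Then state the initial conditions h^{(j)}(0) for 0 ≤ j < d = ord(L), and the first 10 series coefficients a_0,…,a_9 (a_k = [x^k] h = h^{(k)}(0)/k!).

L = (-3 - 4·x) + (1 + 4·x)·Dx  (order 1).
h: a_k = -8, -24, -4, -76/3, 53, -2371/15, 43487/90, -323377/210, 25470911/5040, -769700611/45360, …
ICs: h(0) = -8.

f: a_k = -2, -2, -1, -1/3, -1/12, -1/60, -1/360, -1/2520, -1/20160, -1/181440, …
g: a_k = 4, 8, -8, 16, -40, 112, -336, 1056, -3432, 11440, …
h₀=f·g: eliminate ⇒ L₀, order ≤ 1·1.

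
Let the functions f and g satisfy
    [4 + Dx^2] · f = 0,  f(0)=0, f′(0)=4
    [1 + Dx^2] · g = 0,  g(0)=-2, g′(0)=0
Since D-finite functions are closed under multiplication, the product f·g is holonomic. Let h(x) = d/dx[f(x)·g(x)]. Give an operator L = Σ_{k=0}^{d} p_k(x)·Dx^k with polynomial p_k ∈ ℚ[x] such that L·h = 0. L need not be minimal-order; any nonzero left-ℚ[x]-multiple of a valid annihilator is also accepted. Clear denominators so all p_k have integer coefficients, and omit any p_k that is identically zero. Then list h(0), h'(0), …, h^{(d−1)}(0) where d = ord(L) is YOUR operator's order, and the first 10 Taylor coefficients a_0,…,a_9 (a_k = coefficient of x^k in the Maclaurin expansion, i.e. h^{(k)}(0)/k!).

L = 9 + 10·Dx^2 + Dx^4  (order 4).
h: a_k = -8, 0, 28, 0, -61/3, 0, 547/90, 0, -703/720, 0, …
ICs: h(0) = -8, h′(0) = 0, h′′(0) = 56, h′′′(0) = 0.

f: a_k = 0, 4, 0, -8/3, 0, 8/15, 0, -16/315, 0, 8/2835, …
g: a_k = -2, 0, 1, 0, -1/12, 0, 1/360, 0, -1/20160, 0, …
Sym-product of L_f,L_g gives L₀ (≤ ord 4).
h₀' ⇒ L via d/dx closure of L₀.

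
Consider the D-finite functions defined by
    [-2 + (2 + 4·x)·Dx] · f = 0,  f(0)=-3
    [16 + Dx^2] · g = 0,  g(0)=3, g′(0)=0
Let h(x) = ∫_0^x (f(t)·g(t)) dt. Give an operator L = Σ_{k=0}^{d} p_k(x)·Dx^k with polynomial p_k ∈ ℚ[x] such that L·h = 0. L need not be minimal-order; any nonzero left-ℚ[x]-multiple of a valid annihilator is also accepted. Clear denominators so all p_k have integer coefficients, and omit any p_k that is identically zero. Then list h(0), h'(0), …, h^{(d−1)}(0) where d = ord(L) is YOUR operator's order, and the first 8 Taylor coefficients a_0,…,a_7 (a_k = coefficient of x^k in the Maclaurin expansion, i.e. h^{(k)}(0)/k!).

L = (19 + 64·x + 64·x^2)·Dx + (-2 - 4·x)·Dx^2 + (1 + 4·x + 4·x^2)·Dx^3  (order 3).
h: a_k = 0, -9, -9/2, 51/2, 135/8, -1011/40, -181/16, 5281/560, …
ICs: h(0) = 0, h′(0) = -9, h′′(0) = -9.

f: a_k = -3, -3, 3/2, -3/2, 15/8, -21/8, 63/16, -99/16, …
g: a_k = 3, 0, -24, 0, 32, 0, -256/15, 0, …
f·g: L₀ = L_f ⊗_s L_g, ord ≤ 1·2.
h=∫h₀ ⇒ L = L₀·Dx.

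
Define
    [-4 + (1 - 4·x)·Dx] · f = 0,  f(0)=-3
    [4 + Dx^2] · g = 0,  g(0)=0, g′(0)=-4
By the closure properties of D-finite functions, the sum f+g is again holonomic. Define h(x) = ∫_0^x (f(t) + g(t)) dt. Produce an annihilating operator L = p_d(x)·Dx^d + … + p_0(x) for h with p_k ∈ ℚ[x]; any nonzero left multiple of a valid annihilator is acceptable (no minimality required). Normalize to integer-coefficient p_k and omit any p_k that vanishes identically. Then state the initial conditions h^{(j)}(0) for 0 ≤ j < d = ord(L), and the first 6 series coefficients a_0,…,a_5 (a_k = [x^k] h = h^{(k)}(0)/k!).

L = (400 - 128·x + 256·x^2)·Dx + (-36 + 176·x - 192·x^2 + 256·x^3)·Dx^2 + (100 - 32·x + 64·x^2)·Dx^3 + (-9 + 44·x - 48·x^2 + 64·x^3)·Dx^4  (order 4).
h: a_k = 0, -3, -8, -16, -142/3, -768/5, …
ICs: h(0) = 0, h′(0) = -3, h′′(0) = -16, h′′′(0) = -96.

f: a_k = -3, -12, -48, -192, -768, -3072, …
g: a_k = 0, -4, 0, 8/3, 0, -8/15, …
h₀=f+g: left-lcm gives L₀, ord ≤ 3.
h=∫h₀ ⇒ L = L₀·Dx.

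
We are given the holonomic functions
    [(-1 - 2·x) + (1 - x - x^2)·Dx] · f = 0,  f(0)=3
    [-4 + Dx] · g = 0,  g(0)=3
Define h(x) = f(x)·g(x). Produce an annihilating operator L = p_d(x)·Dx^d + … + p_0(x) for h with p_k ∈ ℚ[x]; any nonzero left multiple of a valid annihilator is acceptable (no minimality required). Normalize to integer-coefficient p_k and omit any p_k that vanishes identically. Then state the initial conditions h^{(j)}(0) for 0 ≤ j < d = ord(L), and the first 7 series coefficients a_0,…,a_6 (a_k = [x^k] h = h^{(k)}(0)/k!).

f: a_k = 3, 3, 6, 9, 15, 24, 39, …
g: a_k = 3, 12, 24, 32, 32, 128/5, 256/15, …
Product ⇒ symmetric product L₀, ord ≤ 1.
L = (5 - 2·x - 4·x^2) + (-1 + x + x^2)·Dx  (order 1).
h: a_k = 9, 45, 126, 267, 489, 4164/5, 1373, …
ICs: h(0) = 9.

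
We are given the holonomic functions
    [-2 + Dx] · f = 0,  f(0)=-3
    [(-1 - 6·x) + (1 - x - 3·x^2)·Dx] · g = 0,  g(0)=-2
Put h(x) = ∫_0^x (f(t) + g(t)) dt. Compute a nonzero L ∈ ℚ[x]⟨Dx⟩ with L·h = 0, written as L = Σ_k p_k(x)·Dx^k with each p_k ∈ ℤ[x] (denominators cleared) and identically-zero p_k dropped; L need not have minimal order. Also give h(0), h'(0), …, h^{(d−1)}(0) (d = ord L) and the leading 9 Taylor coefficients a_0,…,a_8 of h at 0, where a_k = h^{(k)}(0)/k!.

L = (12 + 16·x + 144·x^2 + 72·x^3)·Dx + (-4 - 26·x - 74·x^2 + 24·x^3 + 36·x^4)·Dx^2 + (-1 + 9·x + x^2 - 30·x^3 - 18·x^4)·Dx^3  (order 3).
h: a_k = 0, -5, -4, -14/3, -9/2, -8, -202/15, -2914/105, -22789/420, …
ICs: h(0) = 0, h′(0) = -5, h′′(0) = -8.

f: a_k = -3, -6, -6, -4, -2, -4/5, -4/15, -8/105, -2/105, …
g: a_k = -2, -2, -8, -14, -38, -80, -194, -434, -1016, …
L₀ := lclm(L_f,L_g); ord L₀ ≤ 1+1.
Integrate: L := L₀·Dx.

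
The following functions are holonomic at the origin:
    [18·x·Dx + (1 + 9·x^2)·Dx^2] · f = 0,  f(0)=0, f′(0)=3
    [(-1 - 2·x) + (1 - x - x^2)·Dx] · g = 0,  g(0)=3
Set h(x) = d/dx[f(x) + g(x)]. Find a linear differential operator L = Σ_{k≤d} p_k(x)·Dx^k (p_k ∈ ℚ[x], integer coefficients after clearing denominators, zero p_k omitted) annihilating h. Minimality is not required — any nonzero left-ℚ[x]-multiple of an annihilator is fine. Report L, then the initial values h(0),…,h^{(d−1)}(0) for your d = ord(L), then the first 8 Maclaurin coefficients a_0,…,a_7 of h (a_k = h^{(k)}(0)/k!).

f: a_k = 0, 3, 0, -9, 0, 243/5, 0, -2187/7, …
g: a_k = 3, 3, 6, 9, 15, 24, 39, 63, …
Weyl lclm of L_f,L_g ⇒ L₀ (ord ≤ 3).
Differentiate: ansatz ord ≤ ord L₀ ⇒ L.
L = (36 - 144·x - 1440·x^2 - 2376·x^3 - 3186·x^4 - 486·x^6) + (-18 - 24·x + 108·x^2 - 444·x^3 - 2313·x^4 - 2178·x^5 - 243·x^6 - 486·x^7)·Dx + (2 + 10·x + 34·x^2 + 48·x^3 + 123·x^4 - 387·x^5 - 198·x^6 - 81·x^7 - 81·x^8)·Dx^2  (order 2).
h: a_k = 6, 12, 0, 60, 363, 234, -1746, 816, …
ICs: h(0) = 6, h′(0) = 12.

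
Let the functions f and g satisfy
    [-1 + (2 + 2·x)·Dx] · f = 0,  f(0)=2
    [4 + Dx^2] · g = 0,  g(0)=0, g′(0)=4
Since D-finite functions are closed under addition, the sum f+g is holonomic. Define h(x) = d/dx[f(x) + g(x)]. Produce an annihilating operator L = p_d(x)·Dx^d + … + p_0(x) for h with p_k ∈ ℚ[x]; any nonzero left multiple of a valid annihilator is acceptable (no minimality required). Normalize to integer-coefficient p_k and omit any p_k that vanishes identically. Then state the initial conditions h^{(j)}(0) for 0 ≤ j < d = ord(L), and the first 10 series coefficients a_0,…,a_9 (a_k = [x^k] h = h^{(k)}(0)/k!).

L = (-124 - 128·x - 64·x^2) + (-152 - 408·x - 384·x^2 - 128·x^3)·Dx + (-31 - 32·x - 16·x^2)·Dx^2 + (-38 - 102·x - 96·x^2 - 32·x^3)·Dx^3  (order 3).
h: a_k = 5, -1/2, -61/8, -5/16, 1129/384, -63/256, -5989/46080, -429/2048, 2289169/10321920, -12155/65536, …
ICs: h(0) = 5, h′(0) = -1/2, h′′(0) = -61/4.

f: a_k = 2, 1, -1/4, 1/8, -5/64, 7/128, -21/512, 33/1024, -429/16384, 715/32768, …
g: a_k = 0, 4, 0, -8/3, 0, 8/15, 0, -16/315, 0, 8/2835, …
Sum ⇒ L₀ = lclm(L_f,L_g) in ℚ(x)⟨Dx⟩.
h₀' ⇒ L via d/dx closure of L₀.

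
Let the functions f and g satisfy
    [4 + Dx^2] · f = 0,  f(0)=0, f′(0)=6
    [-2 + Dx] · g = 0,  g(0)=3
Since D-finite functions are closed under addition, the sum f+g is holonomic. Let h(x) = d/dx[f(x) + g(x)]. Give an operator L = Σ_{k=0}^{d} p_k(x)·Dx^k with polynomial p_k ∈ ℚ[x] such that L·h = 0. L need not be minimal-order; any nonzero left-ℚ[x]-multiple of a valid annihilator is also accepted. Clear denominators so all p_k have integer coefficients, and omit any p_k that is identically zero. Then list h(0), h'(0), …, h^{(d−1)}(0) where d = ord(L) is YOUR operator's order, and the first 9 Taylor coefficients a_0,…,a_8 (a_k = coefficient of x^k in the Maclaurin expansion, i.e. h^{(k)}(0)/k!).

f: a_k = 0, 6, 0, -4, 0, 4/5, 0, -8/105, 0, …
g: a_k = 3, 6, 6, 4, 2, 4/5, 4/15, 8/105, 2/105, …
f+g: L₀ = lclm(L_f,L_g), ord ≤ 2+1.
Derive L from L₀ (diff closure).
L = 8 - 4·Dx + 2·Dx^2 - Dx^3  (order 3).
h: a_k = 12, 12, 0, 8, 8, 8/5, 0, 16/105, 8/105, …
ICs: h(0) = 12, h′(0) = 12, h′′(0) = 0.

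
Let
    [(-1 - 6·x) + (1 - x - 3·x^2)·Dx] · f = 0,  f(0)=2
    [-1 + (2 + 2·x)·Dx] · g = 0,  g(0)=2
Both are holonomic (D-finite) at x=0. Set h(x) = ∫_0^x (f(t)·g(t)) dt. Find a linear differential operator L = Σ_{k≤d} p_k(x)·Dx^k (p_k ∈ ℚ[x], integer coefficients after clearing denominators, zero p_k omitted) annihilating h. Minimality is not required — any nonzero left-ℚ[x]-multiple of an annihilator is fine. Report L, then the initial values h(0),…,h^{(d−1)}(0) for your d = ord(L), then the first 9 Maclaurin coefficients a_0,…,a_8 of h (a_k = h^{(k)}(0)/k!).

L = (3 + 13·x + 9·x^2)·Dx + (-2 + 8·x^2 + 6·x^3)·Dx^2  (order 2).
h: a_k = 0, 4, 3, 35/6, 143/16, 2819/160, 12509/384, 117671/1792, 535591/4096, …
ICs: h(0) = 0, h′(0) = 4.

f: a_k = 2, 2, 8, 14, 38, 80, 194, 434, 1016, …
g: a_k = 2, 1, -1/4, 1/8, -5/64, 7/128, -21/512, 33/1024, -429/16384, …
Sym-product of L_f,L_g gives L₀ (≤ ord 1).
Integrate: L := L₀·Dx.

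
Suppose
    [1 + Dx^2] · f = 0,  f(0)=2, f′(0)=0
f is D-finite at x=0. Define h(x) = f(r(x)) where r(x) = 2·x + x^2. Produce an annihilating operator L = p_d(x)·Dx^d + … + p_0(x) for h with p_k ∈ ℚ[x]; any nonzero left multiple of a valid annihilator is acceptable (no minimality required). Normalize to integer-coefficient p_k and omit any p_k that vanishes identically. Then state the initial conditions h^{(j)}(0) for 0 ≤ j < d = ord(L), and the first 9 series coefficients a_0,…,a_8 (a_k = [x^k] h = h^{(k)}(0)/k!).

L = (4 + 12·x + 12·x^2 + 4·x^3) - Dx + (1 + x)·Dx^2  (order 2).
h: a_k = 2, 0, -4, -4, 1/3, 8/3, 82/45, 2/15, -719/1260, …
ICs: h(0) = 2, h′(0) = 0.

f: a_k = 2, 0, -1, 0, 1/12, 0, -1/360, 0, 1/20160, …
Change of var in L_f (x↦r) gives L₀.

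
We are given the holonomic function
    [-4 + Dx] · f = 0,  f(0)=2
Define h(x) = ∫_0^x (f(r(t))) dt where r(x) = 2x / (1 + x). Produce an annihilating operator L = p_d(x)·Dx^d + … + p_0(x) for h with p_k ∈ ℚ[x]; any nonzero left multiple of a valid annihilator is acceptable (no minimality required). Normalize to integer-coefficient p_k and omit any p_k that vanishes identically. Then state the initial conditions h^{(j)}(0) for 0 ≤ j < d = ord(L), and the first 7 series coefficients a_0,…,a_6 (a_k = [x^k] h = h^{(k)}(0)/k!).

f: a_k = 2, 8, 16, 64/3, 64/3, 256/15, 512/45, …
Substitute x→r, Dx→(1/r')Dx; clear ⇒ L₀.
∫: right-multiply L₀ by Dx.
L = -8·Dx + (1 + 2·x + x^2)·Dx^2  (order 2).
h: a_k = 0, 2, 8, 16, 44/3, 16/15, -88/15, …
ICs: h(0) = 0, h′(0) = 2.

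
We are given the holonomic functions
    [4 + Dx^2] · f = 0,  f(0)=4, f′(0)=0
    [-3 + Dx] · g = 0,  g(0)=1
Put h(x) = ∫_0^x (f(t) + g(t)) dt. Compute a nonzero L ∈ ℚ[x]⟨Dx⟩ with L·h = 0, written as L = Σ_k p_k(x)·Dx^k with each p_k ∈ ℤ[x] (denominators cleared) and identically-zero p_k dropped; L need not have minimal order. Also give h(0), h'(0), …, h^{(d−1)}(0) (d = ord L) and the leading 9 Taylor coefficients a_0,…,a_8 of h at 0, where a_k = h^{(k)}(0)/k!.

L = -12·Dx + 4·Dx^2 - 3·Dx^3 + Dx^4  (order 4).
h: a_k = 0, 5, 3/2, -7/6, 9/8, 29/24, 27/80, 473/5040, 243/4480, …
ICs: h(0) = 0, h′(0) = 5, h′′(0) = 3, h′′′(0) = -7.

f: a_k = 4, 0, -8, 0, 8/3, 0, -16/45, 0, 8/315, …
g: a_k = 1, 3, 9/2, 9/2, 27/8, 81/40, 81/80, 243/560, 729/4480, …
Sum ⇒ L₀ = lclm(L_f,L_g) in ℚ(x)⟨Dx⟩.
h=∫₀ˣh₀: take L = L₀·Dx.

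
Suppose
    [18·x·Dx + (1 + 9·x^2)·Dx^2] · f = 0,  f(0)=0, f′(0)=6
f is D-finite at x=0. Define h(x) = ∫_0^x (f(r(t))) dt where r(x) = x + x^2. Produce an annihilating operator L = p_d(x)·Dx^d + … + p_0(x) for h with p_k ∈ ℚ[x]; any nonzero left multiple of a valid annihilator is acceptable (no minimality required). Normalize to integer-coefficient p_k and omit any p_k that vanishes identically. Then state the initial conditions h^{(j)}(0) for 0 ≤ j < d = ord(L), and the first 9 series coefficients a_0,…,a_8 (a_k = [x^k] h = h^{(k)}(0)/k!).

f: a_k = 0, 6, 0, -18, 0, 486/5, 0, -4374/7, 0, …
h₀=f(r): pull back L_f along r ⇒ L₀.
Integrate: L := L₀·Dx.
L = (-2 + 18·x + 72·x^2 + 108·x^3 + 54·x^4)·Dx^2 + (1 + 2·x + 9·x^2 + 36·x^3 + 45·x^4 + 18·x^5)·Dx^3  (order 3).
h: a_k = 0, 0, 3, 2, -9/2, -54/5, 36/5, 468/7, 1215/28, …
ICs: h(0) = 0, h′(0) = 0, h′′(0) = 6.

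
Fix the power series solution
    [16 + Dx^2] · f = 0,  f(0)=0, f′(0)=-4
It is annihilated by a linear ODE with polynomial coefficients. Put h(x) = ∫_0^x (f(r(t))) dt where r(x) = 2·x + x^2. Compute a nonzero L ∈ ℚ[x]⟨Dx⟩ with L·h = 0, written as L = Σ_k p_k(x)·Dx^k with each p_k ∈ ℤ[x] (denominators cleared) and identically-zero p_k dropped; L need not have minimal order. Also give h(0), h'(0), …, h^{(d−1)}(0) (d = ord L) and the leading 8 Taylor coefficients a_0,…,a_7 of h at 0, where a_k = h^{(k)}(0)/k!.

f: a_k = 0, -4, 0, 32/3, 0, -128/15, 0, 1024/315, …
L₀ from L_f via x↦r, Dx↦r'^{-1}Dx.
h=∫₀ˣh₀: take L = L₀·Dx.
L = (64 + 192·x + 192·x^2 + 64·x^3)·Dx - Dx^2 + (1 + x)·Dx^3  (order 3).
h: a_k = 0, 0, -4, -4/3, 64/3, 128/5, -1568/45, -96, …
ICs: h(0) = 0, h′(0) = 0, h′′(0) = -8.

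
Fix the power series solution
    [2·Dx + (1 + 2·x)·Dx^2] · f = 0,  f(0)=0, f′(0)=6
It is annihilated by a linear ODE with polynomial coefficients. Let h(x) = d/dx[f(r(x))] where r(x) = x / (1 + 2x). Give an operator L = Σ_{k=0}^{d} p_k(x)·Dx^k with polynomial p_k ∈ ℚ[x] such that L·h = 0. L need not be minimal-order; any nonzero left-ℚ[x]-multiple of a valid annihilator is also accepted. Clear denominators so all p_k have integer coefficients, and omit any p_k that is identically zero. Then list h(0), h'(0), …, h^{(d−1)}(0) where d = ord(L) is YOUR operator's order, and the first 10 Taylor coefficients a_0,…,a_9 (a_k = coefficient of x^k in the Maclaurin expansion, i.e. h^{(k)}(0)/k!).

f: a_k = 0, 6, -6, 8, -12, 96/5, -32, 384/7, -96, 512/3, …
h₀=f(r): pull back L_f along r ⇒ L₀.
Derive L from L₀ (diff closure).
L = (6 + 16·x) + (1 + 6·x + 8·x^2)·Dx  (order 1).
h: a_k = 6, -36, 168, -720, 2976, -12096, 48768, -195840, 784896, -3142656, …
ICs: h(0) = 6.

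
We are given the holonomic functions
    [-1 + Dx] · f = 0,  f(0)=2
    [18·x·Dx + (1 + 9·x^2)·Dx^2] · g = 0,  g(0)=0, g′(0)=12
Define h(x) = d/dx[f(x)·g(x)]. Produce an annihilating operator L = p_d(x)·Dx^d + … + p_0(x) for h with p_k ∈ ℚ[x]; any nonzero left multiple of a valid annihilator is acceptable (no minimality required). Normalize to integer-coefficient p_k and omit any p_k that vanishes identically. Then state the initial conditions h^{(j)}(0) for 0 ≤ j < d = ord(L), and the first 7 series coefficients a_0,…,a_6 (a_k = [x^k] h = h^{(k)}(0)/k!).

L = (-17 - 36·x + 504·x^2 - 324·x^3 + 81·x^4) + (16 + 54·x - 522·x^2 + 486·x^3 - 162·x^4)·Dx + (1 - 18·x + 18·x^2 - 162·x^3 + 81·x^4)·Dx^2  (order 2).
h: a_k = 24, 48, -180, -272, 1769, 2262, -484679/30, …
ICs: h(0) = 24, h′(0) = 48.

f: a_k = 2, 2, 1, 1/3, 1/12, 1/60, 1/360, …
g: a_k = 0, 12, 0, -36, 0, 972/5, 0, …
Sym-product of L_f,L_g gives L₀ (≤ ord 2).
Derive L from L₀ (diff closure).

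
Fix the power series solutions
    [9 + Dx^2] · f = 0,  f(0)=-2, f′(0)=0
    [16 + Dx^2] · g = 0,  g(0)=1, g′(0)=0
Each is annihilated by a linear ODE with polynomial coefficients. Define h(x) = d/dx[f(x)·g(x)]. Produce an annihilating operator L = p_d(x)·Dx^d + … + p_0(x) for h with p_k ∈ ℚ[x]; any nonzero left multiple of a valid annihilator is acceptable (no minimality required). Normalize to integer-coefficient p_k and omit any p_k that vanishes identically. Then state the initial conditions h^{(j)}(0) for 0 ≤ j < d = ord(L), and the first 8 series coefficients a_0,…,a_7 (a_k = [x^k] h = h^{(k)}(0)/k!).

L = 49 + 50·Dx^2 + Dx^4  (order 4).
h: a_k = 0, 50, 0, -1201/3, 0, 11765/12, 0, -2882401/2520, …
ICs: h(0) = 0, h′(0) = 50, h′′(0) = 0, h′′′(0) = -2402.

f: a_k = -2, 0, 9, 0, -27/4, 0, 81/40, 0, …
g: a_k = 1, 0, -8, 0, 32/3, 0, -256/45, 0, …
Sym-product of L_f,L_g gives L₀ (≤ ord 4).
h=h₀': d/dx-closure on L₀ ⇒ L.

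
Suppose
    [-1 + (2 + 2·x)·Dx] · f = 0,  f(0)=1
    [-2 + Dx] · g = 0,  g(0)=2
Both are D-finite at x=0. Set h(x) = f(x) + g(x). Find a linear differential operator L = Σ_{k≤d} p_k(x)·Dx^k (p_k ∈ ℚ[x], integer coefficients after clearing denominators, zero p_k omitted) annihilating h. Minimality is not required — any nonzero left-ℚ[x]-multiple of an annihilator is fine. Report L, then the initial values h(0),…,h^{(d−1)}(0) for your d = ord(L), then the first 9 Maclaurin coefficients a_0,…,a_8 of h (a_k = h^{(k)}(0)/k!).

L = (10 + 8·x) + (-17 - 32·x - 16·x^2)·Dx + (6 + 14·x + 8·x^2)·Dx^2  (order 2).
h: a_k = 3, 9/2, 31/8, 131/48, 497/384, 2153/3840, 7247/46080, 43163/645120, -4063/10321920, …
ICs: h(0) = 3, h′(0) = 9/2.

f: a_k = 1, 1/2, -1/8, 1/16, -5/128, 7/256, -21/1024, 33/2048, -429/32768, …
g: a_k = 2, 4, 4, 8/3, 4/3, 8/15, 8/45, 16/315, 4/315, …
Weyl lclm of L_f,L_g ⇒ L₀ (ord ≤ 2).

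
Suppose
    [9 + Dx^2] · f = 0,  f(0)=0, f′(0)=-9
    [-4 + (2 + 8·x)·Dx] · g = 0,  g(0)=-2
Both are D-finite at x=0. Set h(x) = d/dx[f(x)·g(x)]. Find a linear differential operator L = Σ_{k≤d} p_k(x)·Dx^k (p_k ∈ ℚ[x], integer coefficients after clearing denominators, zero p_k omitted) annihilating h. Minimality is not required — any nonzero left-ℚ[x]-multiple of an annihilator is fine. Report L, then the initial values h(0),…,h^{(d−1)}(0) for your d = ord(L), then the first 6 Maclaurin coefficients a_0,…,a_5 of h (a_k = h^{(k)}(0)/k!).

f: a_k = 0, -9, 0, 27/2, 0, -243/40, …
g: a_k = -2, -4, 4, -8, 20, -56, …
Sym-product of L_f,L_g gives L₀ (≤ ord 2).
h=h₀': d/dx-closure on L₀ ⇒ L.
L = (131 + 1392·x + 4512·x^2 + 6912·x^3 + 6912·x^4) + (4 - 80·x - 576·x^2 - 768·x^3)·Dx + (7 + 80·x + 352·x^2 + 768·x^3 + 768·x^4)·Dx^2  (order 2).
h: a_k = 18, 72, -189, 72, -2277/4, 12609/5, …
ICs: h(0) = 18, h′(0) = 72.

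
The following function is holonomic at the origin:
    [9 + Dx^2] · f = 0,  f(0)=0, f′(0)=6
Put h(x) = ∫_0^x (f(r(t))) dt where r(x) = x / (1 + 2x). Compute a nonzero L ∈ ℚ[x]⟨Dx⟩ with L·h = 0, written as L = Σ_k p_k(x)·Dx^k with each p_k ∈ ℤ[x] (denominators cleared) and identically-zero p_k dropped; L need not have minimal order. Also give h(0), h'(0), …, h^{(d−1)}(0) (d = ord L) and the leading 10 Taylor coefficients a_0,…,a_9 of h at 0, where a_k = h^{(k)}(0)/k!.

f: a_k = 0, 6, 0, -9, 0, 81/20, 0, -243/280, 0, 243/2240, …
Substitute x→r, Dx→(1/r')Dx; clear ⇒ L₀.
h=∫h₀ ⇒ L = L₀·Dx.
L = 9·Dx + (4 + 24·x + 48·x^2 + 32·x^3)·Dx^2 + (1 + 8·x + 24·x^2 + 32·x^3 + 16·x^4)·Dx^3  (order 3).
h: a_k = 0, 0, 3, -4, 15/4, 6/5, -773/40, 975/14, -429483/2240, 27721/60, …
ICs: h(0) = 0, h′(0) = 0, h′′(0) = 6.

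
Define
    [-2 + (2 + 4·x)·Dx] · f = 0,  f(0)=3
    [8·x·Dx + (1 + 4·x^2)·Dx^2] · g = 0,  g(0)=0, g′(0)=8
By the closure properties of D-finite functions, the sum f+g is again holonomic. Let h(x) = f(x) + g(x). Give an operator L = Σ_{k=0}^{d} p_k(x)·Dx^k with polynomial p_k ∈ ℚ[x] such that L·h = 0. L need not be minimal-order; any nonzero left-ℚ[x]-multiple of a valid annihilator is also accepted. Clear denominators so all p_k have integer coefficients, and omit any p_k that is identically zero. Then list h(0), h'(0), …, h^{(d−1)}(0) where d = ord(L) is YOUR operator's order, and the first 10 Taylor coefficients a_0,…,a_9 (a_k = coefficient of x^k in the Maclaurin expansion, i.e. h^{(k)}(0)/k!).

L = (-8 - 40·x + 96·x^2 + 96·x^3)·Dx + (-11 - 32·x + 40·x^2 + 384·x^3 + 336·x^4)·Dx^2 + (-1 + 6·x + 24·x^2 + 48·x^3 + 112·x^4 + 96·x^5)·Dx^3  (order 3).
h: a_k = 3, 11, -3/2, -55/6, -15/8, 1129/40, -63/16, -7499/112, -1287/128, 281449/1152, …
ICs: h(0) = 3, h′(0) = 11, h′′(0) = -3.

f: a_k = 3, 3, -3/2, 3/2, -15/8, 21/8, -63/16, 99/16, -1287/128, 2145/128, …
g: a_k = 0, 8, 0, -32/3, 0, 128/5, 0, -512/7, 0, 2048/9, …
f+g: L₀ = lclm(L_f,L_g), ord ≤ 1+2.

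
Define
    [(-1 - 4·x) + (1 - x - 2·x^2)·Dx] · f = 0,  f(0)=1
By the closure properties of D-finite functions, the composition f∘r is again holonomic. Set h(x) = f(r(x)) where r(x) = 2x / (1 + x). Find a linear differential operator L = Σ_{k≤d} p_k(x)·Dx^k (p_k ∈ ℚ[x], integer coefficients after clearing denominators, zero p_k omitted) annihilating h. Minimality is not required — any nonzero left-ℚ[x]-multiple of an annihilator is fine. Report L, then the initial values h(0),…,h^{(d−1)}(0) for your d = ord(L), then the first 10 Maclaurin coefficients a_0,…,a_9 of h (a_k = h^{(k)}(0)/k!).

f: a_k = 1, 1, 3, 5, 11, 21, 43, 85, 171, 341, …
h₀=f(r): pull back L_f along r ⇒ L₀.
L = (2 + 18·x) + (-1 - x + 9·x^2 + 9·x^3)·Dx  (order 1).
h: a_k = 1, 2, 10, 18, 90, 162, 810, 1458, 7290, 13122, …
ICs: h(0) = 1.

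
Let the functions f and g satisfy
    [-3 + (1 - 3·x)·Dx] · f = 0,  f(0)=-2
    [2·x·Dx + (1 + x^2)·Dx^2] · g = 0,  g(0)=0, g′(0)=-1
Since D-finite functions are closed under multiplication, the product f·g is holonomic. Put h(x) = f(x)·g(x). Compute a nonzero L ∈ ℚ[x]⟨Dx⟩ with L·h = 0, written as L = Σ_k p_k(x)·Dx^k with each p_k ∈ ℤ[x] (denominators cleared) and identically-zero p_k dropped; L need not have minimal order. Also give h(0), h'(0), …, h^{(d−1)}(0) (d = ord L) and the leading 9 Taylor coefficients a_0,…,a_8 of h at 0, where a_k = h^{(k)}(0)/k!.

L = 6·x + (6 - 2·x + 12·x^2)·Dx + (-1 + 3·x - x^2 + 3·x^3)·Dx^2  (order 2).
h: a_k = 0, 2, 6, 52/3, 52, 782/5, 2346/5, 49256/35, 147768/35, …
ICs: h(0) = 0, h′(0) = 2.

f: a_k = -2, -6, -18, -54, -162, -486, -1458, -4374, -13122, …
g: a_k = 0, -1, 0, 1/3, 0, -1/5, 0, 1/7, 0, …
Product ⇒ symmetric product L₀, ord ≤ 2.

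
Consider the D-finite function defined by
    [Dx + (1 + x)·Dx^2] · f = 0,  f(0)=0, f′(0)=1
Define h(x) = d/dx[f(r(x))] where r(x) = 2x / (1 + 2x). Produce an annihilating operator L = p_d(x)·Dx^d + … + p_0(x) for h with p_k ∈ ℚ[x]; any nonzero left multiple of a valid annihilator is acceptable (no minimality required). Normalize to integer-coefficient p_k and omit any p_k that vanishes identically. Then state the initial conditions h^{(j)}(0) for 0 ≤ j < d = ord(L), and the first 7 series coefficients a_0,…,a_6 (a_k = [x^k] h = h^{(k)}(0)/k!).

f: a_k = 0, 1, -1/2, 1/3, -1/4, 1/5, -1/6, …
h₀=f(r): pull back L_f along r ⇒ L₀.
h₀' ⇒ L via d/dx closure of L₀.
L = (6 + 16·x) + (1 + 6·x + 8·x^2)·Dx  (order 1).
h: a_k = 2, -12, 56, -240, 992, -4032, 16256, …
ICs: h(0) = 2.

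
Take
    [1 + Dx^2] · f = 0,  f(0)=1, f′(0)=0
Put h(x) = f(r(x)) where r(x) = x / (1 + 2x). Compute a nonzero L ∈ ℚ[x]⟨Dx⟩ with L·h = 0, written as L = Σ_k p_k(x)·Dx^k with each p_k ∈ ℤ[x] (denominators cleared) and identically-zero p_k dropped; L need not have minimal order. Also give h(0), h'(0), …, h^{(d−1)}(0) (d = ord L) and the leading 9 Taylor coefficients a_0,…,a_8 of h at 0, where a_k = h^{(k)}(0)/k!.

L = 1 + (4 + 24·x + 48·x^2 + 32·x^3)·Dx + (1 + 8·x + 24·x^2 + 32·x^3 + 16·x^4)·Dx^2  (order 2).
h: a_k = 1, 0, -1/2, 2, -143/24, 47/3, -27601/720, 1787/20, -8095583/40320, …
ICs: h(0) = 1, h′(0) = 0.

f: a_k = 1, 0, -1/2, 0, 1/24, 0, -1/720, 0, 1/40320, …
h₀=f(r): pull back L_f along r ⇒ L₀.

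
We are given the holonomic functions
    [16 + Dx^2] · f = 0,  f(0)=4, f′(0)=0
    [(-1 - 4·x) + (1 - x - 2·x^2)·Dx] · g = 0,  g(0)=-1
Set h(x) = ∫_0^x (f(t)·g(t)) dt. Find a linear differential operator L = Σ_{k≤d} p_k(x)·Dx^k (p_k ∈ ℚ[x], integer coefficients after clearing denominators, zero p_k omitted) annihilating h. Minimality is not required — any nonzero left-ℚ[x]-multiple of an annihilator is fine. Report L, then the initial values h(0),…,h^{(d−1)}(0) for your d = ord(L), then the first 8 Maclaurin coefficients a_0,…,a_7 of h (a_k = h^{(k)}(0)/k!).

L = (-12 + 16·x + 32·x^2)·Dx + (2 + 8·x)·Dx^2 + (-1 + x + 2·x^2)·Dx^3  (order 3).
h: a_k = 0, -4, -2, 20/3, 3, 28/15, 50/9, 3364/315, …
ICs: h(0) = 0, h′(0) = -4, h′′(0) = -4.

f: a_k = 4, 0, -32, 0, 128/3, 0, -1024/45, 0, …
g: a_k = -1, -1, -3, -5, -11, -21, -43, -85, …
f·g: L₀ = L_f ⊗_s L_g, ord ≤ 2·1.
h=∫₀ˣh₀: take L = L₀·Dx.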